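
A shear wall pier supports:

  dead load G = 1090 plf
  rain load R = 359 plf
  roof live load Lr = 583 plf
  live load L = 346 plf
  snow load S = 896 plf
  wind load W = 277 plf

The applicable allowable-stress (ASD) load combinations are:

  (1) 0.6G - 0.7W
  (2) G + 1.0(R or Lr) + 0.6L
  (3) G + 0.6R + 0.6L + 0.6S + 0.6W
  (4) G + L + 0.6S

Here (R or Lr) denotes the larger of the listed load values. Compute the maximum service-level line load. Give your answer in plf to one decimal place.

(R or Lr) → Lr = 583 plf.
(1) 0.6(1090) - 0.7(277) = 654.0 - 193.9 = 460.1
(2) 1.0(1090) + 1.0(583) + 0.6(346) = 1090.0 + 583.0 + 207.6 = 1880.6
(3) 1.0(1090) + 0.6(359) + 0.6(346) + 0.6(896) + 0.6(277) = 1090.0 + 215.4 + 207.6 + 537.6 + 166.2 = 2216.8
(4) 1.0(1090) + 1.0(346) + 0.6(896) = 1090.0 + 346.0 + 537.6 = 1973.6
Combination 3 governs: w = 2216.8 plf.

2216.8 plf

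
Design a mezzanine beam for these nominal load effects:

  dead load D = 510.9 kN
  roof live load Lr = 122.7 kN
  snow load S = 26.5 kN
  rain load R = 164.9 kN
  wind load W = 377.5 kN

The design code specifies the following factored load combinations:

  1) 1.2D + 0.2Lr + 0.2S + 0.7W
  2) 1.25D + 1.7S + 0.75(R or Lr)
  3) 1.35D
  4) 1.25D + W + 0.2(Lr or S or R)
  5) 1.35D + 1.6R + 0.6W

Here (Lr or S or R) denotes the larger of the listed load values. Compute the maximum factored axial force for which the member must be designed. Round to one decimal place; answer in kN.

1180.1 kN

(R or Lr) → R = 164.9 kN; (Lr or S or R) → R = 164.9 kN.
1) 1.2(510.9) + 0.2(122.7) + 0.2(26.5) + 0.7(377.5) = 613.1 + 24.5 + 5.3 + 264.3 = 907.2
2) 1.25(510.9) + 1.7(26.5) + 0.75(164.9) = 638.6 + 45.1 + 123.7 = 807.4
3) 1.35(510.9) = 689.7
4) 1.25(510.9) + 1.0(377.5) + 0.2(164.9) = 638.6 + 377.5 + 33.0 = 1049.1
5) 1.35(510.9) + 1.6(164.9) + 0.6(377.5) = 1180.1
Maximum is from combination 5.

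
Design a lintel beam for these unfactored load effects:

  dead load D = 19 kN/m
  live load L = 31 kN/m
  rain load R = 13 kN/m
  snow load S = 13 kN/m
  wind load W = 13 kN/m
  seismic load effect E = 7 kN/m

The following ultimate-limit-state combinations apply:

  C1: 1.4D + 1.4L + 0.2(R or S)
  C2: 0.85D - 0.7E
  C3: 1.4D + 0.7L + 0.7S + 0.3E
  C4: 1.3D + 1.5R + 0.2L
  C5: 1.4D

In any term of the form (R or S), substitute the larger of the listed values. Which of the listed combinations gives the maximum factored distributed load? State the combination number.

Combination 1

(R or S) → R = 13 kN/m.
C1: 1.4(19) + 1.4(31) + 0.2(13) = 26.6 + 43.4 + 2.6 = 72.6
C2: 0.85(19) - 0.7(7) = 16.2 - 4.9 = 11.3
C3: 1.4(19) + 0.7(31) + 0.7(13) + 0.3(7) = 26.6 + 21.7 + 9.1 + 2.1 = 59.5
C4: 1.3(19) + 1.5(13) + 0.2(31) = 24.7 + 19.5 + 6.2 = 50.4
C5: 1.4(19) = 26.6
The largest value is 72.6 kN/m from combination 1.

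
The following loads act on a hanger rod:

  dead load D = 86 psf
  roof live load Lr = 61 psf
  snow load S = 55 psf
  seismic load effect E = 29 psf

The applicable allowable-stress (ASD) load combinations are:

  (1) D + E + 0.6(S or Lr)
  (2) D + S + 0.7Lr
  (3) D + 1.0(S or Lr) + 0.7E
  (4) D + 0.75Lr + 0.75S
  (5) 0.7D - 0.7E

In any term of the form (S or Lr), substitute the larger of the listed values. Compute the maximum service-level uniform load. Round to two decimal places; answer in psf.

(S or Lr) → Lr = 61 psf.
(1) 1.0(86) + 1.0(29) + 0.6(61) = 86.00 + 29.00 + 36.60 = 151.60
(2) 1.0(86) + 1.0(55) + 0.7(61) = 86.00 + 55.00 + 42.70 = 183.70
(3) 1.0(86) + 1.0(61) + 0.7(29) = 86.00 + 61.00 + 20.30 = 167.30
(4) 1.0(86) + 0.75(61) + 0.75(55) = 86.00 + 45.75 + 41.25 = 173.00
(5) 0.7(86) - 0.7(29) = 60.20 - 20.30 = 39.90
Combination 2 governs: q = 183.70 psf.

183.70 psf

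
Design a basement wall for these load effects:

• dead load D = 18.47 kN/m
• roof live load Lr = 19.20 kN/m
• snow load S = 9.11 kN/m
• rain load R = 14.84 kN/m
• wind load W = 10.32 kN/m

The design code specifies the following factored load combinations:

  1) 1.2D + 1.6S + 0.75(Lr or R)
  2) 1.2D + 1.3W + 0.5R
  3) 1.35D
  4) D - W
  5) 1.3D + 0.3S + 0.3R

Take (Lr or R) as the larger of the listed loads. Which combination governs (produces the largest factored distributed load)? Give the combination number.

Combination 1

(Lr or R) → Lr = 19.20 kN/m.
1) 1.2(18.47) + 1.6(9.11) + 0.75(19.20) = 22.16 + 14.58 + 14.40 = 51.14
2) 1.2(18.47) + 1.3(10.32) + 0.5(14.84) = 22.16 + 13.42 + 7.42 = 43.00
3) 1.35(18.47) = 24.93
4) 1.0(18.47) - 1.0(10.32) = 18.47 - 10.32 = 8.15
5) 1.3(18.47) + 0.3(9.11) + 0.3(14.84) = 31.20
The largest value is 51.14 kN/m from combination 1.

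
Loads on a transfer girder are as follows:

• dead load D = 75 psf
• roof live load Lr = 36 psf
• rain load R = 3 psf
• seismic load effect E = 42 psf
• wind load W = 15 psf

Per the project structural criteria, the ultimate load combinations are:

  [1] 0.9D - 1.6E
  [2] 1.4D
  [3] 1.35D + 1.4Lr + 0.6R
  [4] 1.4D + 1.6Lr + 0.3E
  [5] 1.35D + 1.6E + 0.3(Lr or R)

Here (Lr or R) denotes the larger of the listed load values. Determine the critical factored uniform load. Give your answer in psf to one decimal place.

(Lr or R) → Lr = 36 psf.
[1] 0.9(75) - 1.6(42) = 67.5 - 67.2 = 0.3
[2] 1.4(75) = 105.0
[3] 1.35(75) + 1.4(36) + 0.6(3) = 101.3 + 50.4 + 1.8 = 153.5
[4] 1.4(75) + 1.6(36) + 0.3(42) = 105.0 + 57.6 + 12.6 = 175.2
[5] 1.35(75) + 1.6(42) + 0.3(36) = 101.3 + 67.2 + 10.8 = 179.3
The controlling combination is 5, giving 179.3 psf.

179.3 psf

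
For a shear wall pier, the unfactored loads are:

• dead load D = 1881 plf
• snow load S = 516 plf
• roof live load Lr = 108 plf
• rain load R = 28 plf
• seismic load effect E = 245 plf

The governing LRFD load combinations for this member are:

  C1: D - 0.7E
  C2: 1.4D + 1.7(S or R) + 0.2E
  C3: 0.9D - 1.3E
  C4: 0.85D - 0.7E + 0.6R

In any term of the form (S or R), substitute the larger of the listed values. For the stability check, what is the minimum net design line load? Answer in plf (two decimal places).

1374.40 plf

(S or R) → S = 516 plf.
C1: 1.0(1881) - 0.7(245) = 1881.00 - 171.50 = 1709.50
C2: 1.4(1881) + 1.7(516) + 0.2(245) = 2633.40 + 877.20 + 49.00 = 3559.60
C3: 0.9(1881) - 1.3(245) = 1692.90 - 318.50 = 1374.40
C4: 0.85(1881) - 0.7(245) + 0.6(28) = 1598.85 - 171.50 + 16.80 = 1444.15
Combination 3 gives the minimum: 1374.40 plf.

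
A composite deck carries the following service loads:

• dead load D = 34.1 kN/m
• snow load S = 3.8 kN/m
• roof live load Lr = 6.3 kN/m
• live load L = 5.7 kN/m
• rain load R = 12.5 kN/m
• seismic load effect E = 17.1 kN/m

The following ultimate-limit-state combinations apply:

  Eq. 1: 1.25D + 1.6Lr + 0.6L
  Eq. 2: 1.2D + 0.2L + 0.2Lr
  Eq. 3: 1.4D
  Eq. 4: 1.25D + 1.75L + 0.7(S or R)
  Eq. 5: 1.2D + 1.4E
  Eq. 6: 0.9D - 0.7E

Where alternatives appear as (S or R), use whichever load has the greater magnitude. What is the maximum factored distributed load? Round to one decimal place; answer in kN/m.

(S or R) → R = 12.5 kN/m.
Eq. 1: 1.25(34.1) + 1.6(6.3) + 0.6(5.7) = 42.6 + 10.1 + 3.4 = 56.1
Eq. 2: 1.2(34.1) + 0.2(5.7) + 0.2(6.3) = 40.9 + 1.1 + 1.3 = 43.3
Eq. 3: 1.4(34.1) = 47.7
Eq. 4: 1.25(34.1) + 1.75(5.7) + 0.7(12.5) = 42.6 + 10.0 + 8.8 = 61.4
Eq. 5: 1.2(34.1) + 1.4(17.1) = 64.9
Eq. 6: 0.9(34.1) - 0.7(17.1) = 30.7 - 12.0 = 18.7
Combination 5 governs: w_u = 64.9 kN/m.

64.9 kN/m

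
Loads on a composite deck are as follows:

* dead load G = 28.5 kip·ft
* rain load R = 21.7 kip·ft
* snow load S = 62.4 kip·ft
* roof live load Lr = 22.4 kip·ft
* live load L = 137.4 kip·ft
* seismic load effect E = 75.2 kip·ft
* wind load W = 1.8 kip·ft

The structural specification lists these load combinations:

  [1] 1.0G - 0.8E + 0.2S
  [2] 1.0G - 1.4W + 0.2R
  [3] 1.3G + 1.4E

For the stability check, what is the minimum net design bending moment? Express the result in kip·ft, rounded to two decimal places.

[1] 1.0(28.5) - 0.8(75.2) + 0.2(62.4) = 28.50 - 60.16 + 12.48 = -19.18
[2] 1.0(28.5) - 1.4(1.8) + 0.2(21.7) = 28.50 - 2.52 + 4.34 = 30.32
[3] 1.3(28.5) + 1.4(75.2) = 37.05 + 105.28 = 142.33
Combination 1 gives the minimum: -19.18 kip·ft.

-19.18 kip·ft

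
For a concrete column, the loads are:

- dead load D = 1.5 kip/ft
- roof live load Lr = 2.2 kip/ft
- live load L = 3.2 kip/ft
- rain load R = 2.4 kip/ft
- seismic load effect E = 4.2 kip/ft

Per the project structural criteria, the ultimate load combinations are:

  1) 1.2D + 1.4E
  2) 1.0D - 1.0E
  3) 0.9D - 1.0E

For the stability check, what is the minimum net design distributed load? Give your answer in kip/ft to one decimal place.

-2.9 kip/ft

1) 1.2(1.5) + 1.4(4.2) = 1.8 + 5.9 = 7.7
2) 1.0(1.5) - 1.0(4.2) = 1.5 - 4.2 = -2.7
3) 0.9(1.5) - 1.0(4.2) = -2.9
Combination 3 gives the minimum: -2.9 kip/ft.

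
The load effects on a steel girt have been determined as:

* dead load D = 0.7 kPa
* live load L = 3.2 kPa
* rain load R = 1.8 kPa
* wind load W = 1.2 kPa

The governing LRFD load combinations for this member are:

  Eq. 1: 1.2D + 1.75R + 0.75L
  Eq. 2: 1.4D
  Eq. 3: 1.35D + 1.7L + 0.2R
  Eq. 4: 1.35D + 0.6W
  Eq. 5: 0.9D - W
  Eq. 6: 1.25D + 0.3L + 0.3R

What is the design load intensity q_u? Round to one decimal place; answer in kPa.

6.7 kPa

Eq. 1: 1.2(0.7) + 1.75(1.8) + 0.75(3.2) = 0.8 + 3.2 + 2.4 = 6.4
Eq. 2: 1.4(0.7) = 1.0
Eq. 3: 1.35(0.7) + 1.7(3.2) + 0.2(1.8) = 0.9 + 5.4 + 0.4 = 6.7
Eq. 4: 1.35(0.7) + 0.6(1.2) = 1.7
Eq. 5: 0.9(0.7) - 1.0(1.2) = 0.6 - 1.2 = -0.6
Eq. 6: 1.25(0.7) + 0.3(3.2) + 0.3(1.8) = 0.9 + 1.0 + 0.5 = 2.4
The controlling combination is 3, giving 6.7 kPa.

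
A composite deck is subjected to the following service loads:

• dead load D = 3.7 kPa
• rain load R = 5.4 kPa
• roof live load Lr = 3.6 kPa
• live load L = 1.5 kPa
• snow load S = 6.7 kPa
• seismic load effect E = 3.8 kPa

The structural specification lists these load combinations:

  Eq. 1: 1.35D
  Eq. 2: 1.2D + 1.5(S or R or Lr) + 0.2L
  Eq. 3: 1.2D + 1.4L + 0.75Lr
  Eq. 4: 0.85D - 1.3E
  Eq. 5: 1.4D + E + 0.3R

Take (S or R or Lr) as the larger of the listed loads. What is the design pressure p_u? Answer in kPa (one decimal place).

(S or R or Lr) → S = 6.7 kPa.
Eq. 1: 1.35(3.7) = 5.0
Eq. 2: 1.2(3.7) + 1.5(6.7) + 0.2(1.5) = 14.8
Eq. 3: 1.2(3.7) + 1.4(1.5) + 0.75(3.6) = 9.2
Eq. 4: 0.85(3.7) - 1.3(3.8) = -1.8
Eq. 5: 1.4(3.7) + 1.0(3.8) + 0.3(5.4) = 10.6
The controlling combination is 2, giving 14.8 kPa.

14.8 kPa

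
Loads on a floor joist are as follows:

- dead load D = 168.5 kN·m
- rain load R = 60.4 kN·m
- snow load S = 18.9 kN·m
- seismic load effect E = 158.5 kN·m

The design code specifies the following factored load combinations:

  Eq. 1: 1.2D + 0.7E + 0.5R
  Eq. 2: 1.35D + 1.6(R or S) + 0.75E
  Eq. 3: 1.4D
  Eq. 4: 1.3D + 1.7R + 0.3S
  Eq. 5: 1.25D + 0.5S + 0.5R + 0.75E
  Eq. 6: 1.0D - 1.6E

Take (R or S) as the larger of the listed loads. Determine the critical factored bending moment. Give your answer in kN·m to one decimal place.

(R or S) → R = 60.4 kN·m.
Eq. 1: 1.2(168.5) + 0.7(158.5) + 0.5(60.4) = 343.4
Eq. 2: 1.35(168.5) + 1.6(60.4) + 0.75(158.5) = 443.0
Eq. 3: 1.4(168.5) = 235.9
Eq. 4: 1.3(168.5) + 1.7(60.4) + 0.3(18.9) = 327.4
Eq. 5: 1.25(168.5) + 0.5(18.9) + 0.5(60.4) + 0.75(158.5) = 369.2
Eq. 6: 1.0(168.5) - 1.6(158.5) = -85.1
Maximum is from combination 2.

443.0 kN·m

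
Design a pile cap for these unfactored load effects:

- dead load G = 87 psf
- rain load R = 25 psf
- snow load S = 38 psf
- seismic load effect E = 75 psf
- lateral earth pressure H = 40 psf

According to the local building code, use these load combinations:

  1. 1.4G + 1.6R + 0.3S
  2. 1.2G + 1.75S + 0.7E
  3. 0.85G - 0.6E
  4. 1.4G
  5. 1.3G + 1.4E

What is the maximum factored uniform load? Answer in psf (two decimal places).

223.40 psf

1. 1.4(87) + 1.6(25) + 0.3(38) = 121.80 + 40.00 + 11.40 = 173.20
2. 1.2(87) + 1.75(38) + 0.7(75) = 104.40 + 66.50 + 52.50 = 223.40
3. 0.85(87) - 0.6(75) = 73.95 - 45.00 = 28.95
4. 1.4(87) = 121.80
5. 1.3(87) + 1.4(75) = 113.10 + 105.00 = 218.10
The controlling combination is 2, giving 223.40 psf.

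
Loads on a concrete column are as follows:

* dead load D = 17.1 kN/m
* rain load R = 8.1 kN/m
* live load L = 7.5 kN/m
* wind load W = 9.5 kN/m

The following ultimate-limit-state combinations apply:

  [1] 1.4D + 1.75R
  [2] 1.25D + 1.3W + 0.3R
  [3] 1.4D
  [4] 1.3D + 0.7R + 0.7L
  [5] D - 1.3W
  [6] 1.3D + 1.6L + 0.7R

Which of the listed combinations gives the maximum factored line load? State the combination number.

[1] 1.4(17.1) + 1.75(8.1) = 38.1
[2] 1.25(17.1) + 1.3(9.5) + 0.3(8.1) = 36.2
[3] 1.4(17.1) = 23.9
[4] 1.3(17.1) + 0.7(8.1) + 0.7(7.5) = 33.2
[5] 1.0(17.1) - 1.3(9.5) = 4.8
[6] 1.3(17.1) + 1.6(7.5) + 0.7(8.1) = 39.9
The largest value is 39.9 kN/m from combination 6.

Combination 6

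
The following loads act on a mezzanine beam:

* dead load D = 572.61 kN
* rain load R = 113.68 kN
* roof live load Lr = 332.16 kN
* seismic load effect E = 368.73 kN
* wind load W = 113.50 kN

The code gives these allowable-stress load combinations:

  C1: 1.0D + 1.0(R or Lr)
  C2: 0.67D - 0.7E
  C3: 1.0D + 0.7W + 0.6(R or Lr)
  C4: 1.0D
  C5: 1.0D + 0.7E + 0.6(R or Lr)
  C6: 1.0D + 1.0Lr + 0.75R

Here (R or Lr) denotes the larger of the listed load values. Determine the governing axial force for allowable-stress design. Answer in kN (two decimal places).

(R or Lr) → Lr = 332.16 kN.
C1: 1.0(572.61) + 1.0(332.16) = 572.61 + 332.16 = 904.77
C2: 0.67(572.61) - 0.7(368.73) = 383.65 - 258.11 = 125.54
C3: 1.0(572.61) + 0.7(113.50) + 0.6(332.16) = 572.61 + 79.45 + 199.30 = 851.36
C4: 1.0(572.61) = 572.61
C5: 1.0(572.61) + 0.7(368.73) + 0.6(332.16) = 572.61 + 258.11 + 199.30 = 1030.02
C6: 1.0(572.61) + 1.0(332.16) + 0.75(113.68) = 572.61 + 332.16 + 85.26 = 990.03
The controlling combination is 5, giving 1030.02 kN.

1030.02 kN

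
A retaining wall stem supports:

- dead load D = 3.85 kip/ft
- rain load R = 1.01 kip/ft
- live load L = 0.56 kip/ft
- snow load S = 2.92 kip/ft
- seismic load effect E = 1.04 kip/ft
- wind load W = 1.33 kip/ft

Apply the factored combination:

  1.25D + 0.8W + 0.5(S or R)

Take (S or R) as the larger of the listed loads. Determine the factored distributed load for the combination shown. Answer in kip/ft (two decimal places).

(S or R) → S = 2.92 kip/ft.
1.25(3.85) + 0.8(1.33) + 0.5(2.92) = 7.34
w_u = 7.34 kip/ft.

7.34 kip/ft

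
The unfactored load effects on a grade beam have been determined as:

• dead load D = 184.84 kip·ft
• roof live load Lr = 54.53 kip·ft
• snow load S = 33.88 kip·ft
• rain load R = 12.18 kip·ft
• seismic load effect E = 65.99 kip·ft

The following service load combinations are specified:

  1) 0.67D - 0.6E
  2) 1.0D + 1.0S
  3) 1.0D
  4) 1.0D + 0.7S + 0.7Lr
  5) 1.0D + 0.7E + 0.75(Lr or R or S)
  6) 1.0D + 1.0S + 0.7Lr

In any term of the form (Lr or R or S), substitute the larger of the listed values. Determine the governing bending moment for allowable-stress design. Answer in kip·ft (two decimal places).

271.93 kip·ft

(Lr or R or S) → Lr = 54.53 kip·ft.
1) 0.67(184.84) - 0.6(65.99) = 123.84 - 39.59 = 84.25
2) 1.0(184.84) + 1.0(33.88) = 184.84 + 33.88 = 218.72
3) 1.0(184.84) = 184.84
4) 1.0(184.84) + 0.7(33.88) + 0.7(54.53) = 184.84 + 23.72 + 38.17 = 246.73
5) 1.0(184.84) + 0.7(65.99) + 0.75(54.53) = 184.84 + 46.19 + 40.90 = 271.93
6) 1.0(184.84) + 1.0(33.88) + 0.7(54.53) = 184.84 + 33.88 + 38.17 = 256.89
The controlling combination is 5, giving 271.93 kip·ft.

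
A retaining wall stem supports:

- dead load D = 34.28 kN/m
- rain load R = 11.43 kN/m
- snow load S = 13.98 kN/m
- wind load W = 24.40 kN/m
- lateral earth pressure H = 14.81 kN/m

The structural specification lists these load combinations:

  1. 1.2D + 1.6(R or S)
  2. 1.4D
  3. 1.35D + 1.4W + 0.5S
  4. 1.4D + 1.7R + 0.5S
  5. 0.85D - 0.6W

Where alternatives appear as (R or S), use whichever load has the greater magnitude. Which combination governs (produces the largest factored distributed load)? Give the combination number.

Combination 3

(R or S) → S = 13.98 kN/m.
1. 1.2(34.28) + 1.6(13.98) = 63.50
2. 1.4(34.28) = 47.99
3. 1.35(34.28) + 1.4(24.40) + 0.5(13.98) = 87.43
4. 1.4(34.28) + 1.7(11.43) + 0.5(13.98) = 74.41
5. 0.85(34.28) - 0.6(24.40) = 14.50
The largest value is 87.43 kN/m from combination 3.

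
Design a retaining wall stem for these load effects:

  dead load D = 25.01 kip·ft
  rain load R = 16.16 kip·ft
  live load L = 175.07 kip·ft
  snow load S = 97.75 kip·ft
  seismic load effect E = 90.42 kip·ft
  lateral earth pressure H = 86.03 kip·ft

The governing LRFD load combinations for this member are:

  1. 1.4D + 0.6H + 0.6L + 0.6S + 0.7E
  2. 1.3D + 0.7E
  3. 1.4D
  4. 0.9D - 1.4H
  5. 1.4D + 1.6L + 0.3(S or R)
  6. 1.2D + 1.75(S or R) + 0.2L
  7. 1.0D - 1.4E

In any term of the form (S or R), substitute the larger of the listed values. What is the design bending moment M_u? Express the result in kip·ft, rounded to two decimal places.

344.45 kip·ft

(S or R) → S = 97.75 kip·ft.
1. 1.4(25.01) + 0.6(86.03) + 0.6(175.07) + 0.6(97.75) + 0.7(90.42) = 313.62
2. 1.3(25.01) + 0.7(90.42) = 95.81
3. 1.4(25.01) = 35.01
4. 0.9(25.01) - 1.4(86.03) = -97.93
5. 1.4(25.01) + 1.6(175.07) + 0.3(97.75) = 344.45
6. 1.2(25.01) + 1.75(97.75) + 0.2(175.07) = 236.09
7. 1.0(25.01) - 1.4(90.42) = -101.58
The controlling combination is 5, giving 344.45 kip·ft.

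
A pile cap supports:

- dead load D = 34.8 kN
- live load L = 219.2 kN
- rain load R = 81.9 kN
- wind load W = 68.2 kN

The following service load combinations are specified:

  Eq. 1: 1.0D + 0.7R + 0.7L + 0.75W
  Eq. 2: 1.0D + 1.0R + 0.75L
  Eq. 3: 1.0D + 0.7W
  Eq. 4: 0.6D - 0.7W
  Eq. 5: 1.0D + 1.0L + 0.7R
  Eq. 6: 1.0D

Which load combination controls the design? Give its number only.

Eq. 1: 1.0(34.8) + 0.7(81.9) + 0.7(219.2) + 0.75(68.2) = 34.8 + 57.3 + 153.4 + 51.2 = 296.7
Eq. 2: 1.0(34.8) + 1.0(81.9) + 0.75(219.2) = 34.8 + 81.9 + 164.4 = 281.1
Eq. 3: 1.0(34.8) + 0.7(68.2) = 34.8 + 47.7 = 82.5
Eq. 4: 0.6(34.8) - 0.7(68.2) = -26.9
Eq. 5: 1.0(34.8) + 1.0(219.2) + 0.7(81.9) = 34.8 + 219.2 + 57.3 = 311.3
Eq. 6: 1.0(34.8) = 34.8
The largest value is 311.3 kN from combination 5.

Combination 5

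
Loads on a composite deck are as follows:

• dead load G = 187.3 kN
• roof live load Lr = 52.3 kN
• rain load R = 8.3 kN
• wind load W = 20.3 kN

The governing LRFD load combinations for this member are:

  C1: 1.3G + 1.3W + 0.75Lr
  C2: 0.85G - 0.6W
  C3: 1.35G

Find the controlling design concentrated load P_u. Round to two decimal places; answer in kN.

C1: 1.3(187.3) + 1.3(20.3) + 0.75(52.3) = 243.49 + 26.39 + 39.23 = 309.11
C2: 0.85(187.3) - 0.6(20.3) = 159.21 - 12.18 = 147.03
C3: 1.35(187.3) = 252.86
The controlling combination is 1, giving 309.11 kN.

309.11 kN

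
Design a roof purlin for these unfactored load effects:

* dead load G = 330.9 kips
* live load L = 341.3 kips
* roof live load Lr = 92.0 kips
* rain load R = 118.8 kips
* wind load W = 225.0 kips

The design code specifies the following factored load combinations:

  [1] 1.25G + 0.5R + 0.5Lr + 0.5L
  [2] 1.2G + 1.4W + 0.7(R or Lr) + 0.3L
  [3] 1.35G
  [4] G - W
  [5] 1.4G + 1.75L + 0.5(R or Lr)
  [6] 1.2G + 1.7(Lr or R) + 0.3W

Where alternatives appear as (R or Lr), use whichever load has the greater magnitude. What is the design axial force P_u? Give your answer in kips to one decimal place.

1119.9 kips

(R or Lr) → R = 118.8 kips; (Lr or R) → R = 118.8 kips.
[1] 1.25(330.9) + 0.5(118.8) + 0.5(92.0) + 0.5(341.3) = 413.6 + 59.4 + 46.0 + 170.7 = 689.7
[2] 1.2(330.9) + 1.4(225.0) + 0.7(118.8) + 0.3(341.3) = 897.6
[3] 1.35(330.9) = 446.7
[4] 1.0(330.9) - 1.0(225.0) = 330.9 - 225.0 = 105.9
[5] 1.4(330.9) + 1.75(341.3) + 0.5(118.8) = 1119.9
[6] 1.2(330.9) + 1.7(118.8) + 0.3(225.0) = 666.5
The controlling combination is 5, giving 1119.9 kips.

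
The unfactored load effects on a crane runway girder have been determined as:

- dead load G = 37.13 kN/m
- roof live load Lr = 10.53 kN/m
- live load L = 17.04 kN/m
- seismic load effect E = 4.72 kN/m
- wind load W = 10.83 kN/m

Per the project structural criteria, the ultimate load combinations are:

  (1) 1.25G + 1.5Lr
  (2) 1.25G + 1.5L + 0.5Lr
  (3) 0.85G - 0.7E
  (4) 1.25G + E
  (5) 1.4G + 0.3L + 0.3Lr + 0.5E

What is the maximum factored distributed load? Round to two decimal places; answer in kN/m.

(1) 1.25(37.13) + 1.5(10.53) = 46.41 + 15.80 = 62.21
(2) 1.25(37.13) + 1.5(17.04) + 0.5(10.53) = 46.41 + 25.56 + 5.27 = 77.24
(3) 0.85(37.13) - 0.7(4.72) = 31.56 - 3.30 = 28.26
(4) 1.25(37.13) + 1.0(4.72) = 46.41 + 4.72 = 51.13
(5) 1.4(37.13) + 0.3(17.04) + 0.3(10.53) + 0.5(4.72) = 51.98 + 5.11 + 3.16 + 2.36 = 62.61
Combination 2 governs: w_u = 77.24 kN/m.

77.24 kN/m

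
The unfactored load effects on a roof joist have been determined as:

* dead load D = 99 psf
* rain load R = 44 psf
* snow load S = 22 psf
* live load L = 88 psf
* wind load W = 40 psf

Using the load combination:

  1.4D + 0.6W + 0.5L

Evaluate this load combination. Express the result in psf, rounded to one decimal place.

206.6 psf

1.4(99) + 0.6(40) + 0.5(88) = 206.6
q_u = 206.6 psf.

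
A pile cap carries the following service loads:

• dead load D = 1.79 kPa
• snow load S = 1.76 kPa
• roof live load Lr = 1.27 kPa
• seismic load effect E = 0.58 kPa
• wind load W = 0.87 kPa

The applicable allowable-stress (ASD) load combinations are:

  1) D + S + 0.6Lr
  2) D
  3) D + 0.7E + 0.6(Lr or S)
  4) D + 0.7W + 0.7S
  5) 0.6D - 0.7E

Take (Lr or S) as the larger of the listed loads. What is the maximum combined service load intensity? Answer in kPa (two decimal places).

4.31 kPa

(Lr or S) → S = 1.76 kPa.
1) 1.0(1.79) + 1.0(1.76) + 0.6(1.27) = 1.79 + 1.76 + 0.76 = 4.31
2) 1.0(1.79) = 1.79
3) 1.0(1.79) + 0.7(0.58) + 0.6(1.76) = 3.25
4) 1.0(1.79) + 0.7(0.87) + 0.7(1.76) = 1.79 + 0.61 + 1.23 = 3.63
5) 0.6(1.79) - 0.7(0.58) = 0.67
Combination 1 governs: q = 4.31 kPa.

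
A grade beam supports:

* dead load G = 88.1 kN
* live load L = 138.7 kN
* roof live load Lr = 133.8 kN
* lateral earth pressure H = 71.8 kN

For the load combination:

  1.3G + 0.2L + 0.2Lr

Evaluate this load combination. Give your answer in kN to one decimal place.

169.0 kN

1.3(88.1) + 0.2(138.7) + 0.2(133.8) = 114.5 + 27.7 + 26.8 = 169.0
P_u = 169.0 kN.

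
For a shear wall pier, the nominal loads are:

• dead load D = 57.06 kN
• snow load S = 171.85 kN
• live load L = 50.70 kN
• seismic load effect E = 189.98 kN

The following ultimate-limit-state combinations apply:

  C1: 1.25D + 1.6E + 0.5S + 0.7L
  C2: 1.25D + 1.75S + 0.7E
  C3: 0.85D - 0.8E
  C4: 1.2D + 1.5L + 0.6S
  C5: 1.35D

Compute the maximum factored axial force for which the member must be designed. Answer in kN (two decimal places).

C1: 1.25(57.06) + 1.6(189.98) + 0.5(171.85) + 0.7(50.70) = 496.71
C2: 1.25(57.06) + 1.75(171.85) + 0.7(189.98) = 505.05
C3: 0.85(57.06) - 0.8(189.98) = -103.48
C4: 1.2(57.06) + 1.5(50.70) + 0.6(171.85) = 247.63
C5: 1.35(57.06) = 77.03
Combination 2 governs: N_u = 505.05 kN.

505.05 kN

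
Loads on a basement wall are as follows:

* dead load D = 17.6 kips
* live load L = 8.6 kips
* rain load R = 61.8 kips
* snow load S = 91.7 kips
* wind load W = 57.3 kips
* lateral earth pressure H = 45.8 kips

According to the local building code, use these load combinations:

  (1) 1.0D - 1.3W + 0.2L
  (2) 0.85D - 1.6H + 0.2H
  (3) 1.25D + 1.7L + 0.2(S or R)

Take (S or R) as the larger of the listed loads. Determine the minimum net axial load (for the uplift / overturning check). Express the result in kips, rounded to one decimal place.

-55.2 kips

(S or R) → S = 91.7 kips.
(1) 1.0(17.6) - 1.3(57.3) + 0.2(8.6) = -55.2
(2) 0.85(17.6) - 1.6(45.8) + 0.2(45.8) = -49.2
(3) 1.25(17.6) + 1.7(8.6) + 0.2(91.7) = 55.0
Combination 1 gives the minimum: -55.2 kips.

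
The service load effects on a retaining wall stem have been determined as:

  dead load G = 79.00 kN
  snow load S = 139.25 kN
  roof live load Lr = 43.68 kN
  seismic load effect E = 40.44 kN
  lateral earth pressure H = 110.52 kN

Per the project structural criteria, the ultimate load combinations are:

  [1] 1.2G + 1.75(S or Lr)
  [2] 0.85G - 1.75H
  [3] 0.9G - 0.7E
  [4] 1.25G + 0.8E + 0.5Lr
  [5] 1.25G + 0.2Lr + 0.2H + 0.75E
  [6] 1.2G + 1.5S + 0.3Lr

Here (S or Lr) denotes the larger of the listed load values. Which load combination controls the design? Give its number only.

Combination 1

(S or Lr) → S = 139.25 kN.
[1] 1.2(79.00) + 1.75(139.25) = 338.49
[2] 0.85(79.00) - 1.75(110.52) = -126.26
[3] 0.9(79.00) - 0.7(40.44) = 42.79
[4] 1.25(79.00) + 0.8(40.44) + 0.5(43.68) = 152.94
[5] 1.25(79.00) + 0.2(43.68) + 0.2(110.52) + 0.75(40.44) = 159.92
[6] 1.2(79.00) + 1.5(139.25) + 0.3(43.68) = 316.78
The largest value is 338.49 kN from combination 1.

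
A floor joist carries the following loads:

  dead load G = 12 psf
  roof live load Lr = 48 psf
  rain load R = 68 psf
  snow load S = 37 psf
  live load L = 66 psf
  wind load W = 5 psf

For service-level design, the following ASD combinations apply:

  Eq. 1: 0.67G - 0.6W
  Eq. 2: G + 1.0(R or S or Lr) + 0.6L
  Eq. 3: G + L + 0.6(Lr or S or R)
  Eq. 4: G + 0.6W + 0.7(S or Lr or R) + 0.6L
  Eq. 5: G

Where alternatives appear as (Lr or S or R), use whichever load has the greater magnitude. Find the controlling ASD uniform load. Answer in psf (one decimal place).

(R or S or Lr) → R = 68 psf; (Lr or S or R) → R = 68 psf; (S or Lr or R) → R = 68 psf.
Eq. 1: 0.67(12) - 0.6(5) = 5.0
Eq. 2: 1.0(12) + 1.0(68) + 0.6(66) = 119.6
Eq. 3: 1.0(12) + 1.0(66) + 0.6(68) = 118.8
Eq. 4: 1.0(12) + 0.6(5) + 0.7(68) + 0.6(66) = 102.2
Eq. 5: 1.0(12) = 12.0
Maximum is from combination 2.

119.6 psf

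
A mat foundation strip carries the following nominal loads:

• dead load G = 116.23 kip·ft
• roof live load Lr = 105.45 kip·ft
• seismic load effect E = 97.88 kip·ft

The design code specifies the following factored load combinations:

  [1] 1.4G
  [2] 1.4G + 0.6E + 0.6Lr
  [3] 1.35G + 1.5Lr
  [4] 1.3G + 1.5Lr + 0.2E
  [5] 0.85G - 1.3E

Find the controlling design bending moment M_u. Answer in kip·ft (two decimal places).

[1] 1.4(116.23) = 162.72
[2] 1.4(116.23) + 0.6(97.88) + 0.6(105.45) = 162.72 + 58.73 + 63.27 = 284.72
[3] 1.35(116.23) + 1.5(105.45) = 156.91 + 158.18 = 315.09
[4] 1.3(116.23) + 1.5(105.45) + 0.2(97.88) = 328.85
[5] 0.85(116.23) - 1.3(97.88) = -28.45
Maximum is from combination 4.

328.85 kip·ft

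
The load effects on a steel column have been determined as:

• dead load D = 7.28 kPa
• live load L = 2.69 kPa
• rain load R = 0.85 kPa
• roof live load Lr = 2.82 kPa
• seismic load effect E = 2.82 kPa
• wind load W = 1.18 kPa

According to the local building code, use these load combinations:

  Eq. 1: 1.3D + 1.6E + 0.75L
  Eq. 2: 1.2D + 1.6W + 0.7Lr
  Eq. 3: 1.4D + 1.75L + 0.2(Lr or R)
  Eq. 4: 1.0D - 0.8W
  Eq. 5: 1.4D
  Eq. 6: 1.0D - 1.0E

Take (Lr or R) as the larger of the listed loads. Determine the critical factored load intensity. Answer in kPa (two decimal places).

(Lr or R) → Lr = 2.82 kPa.
Eq. 1: 1.3(7.28) + 1.6(2.82) + 0.75(2.69) = 15.99
Eq. 2: 1.2(7.28) + 1.6(1.18) + 0.7(2.82) = 12.60
Eq. 3: 1.4(7.28) + 1.75(2.69) + 0.2(2.82) = 15.46
Eq. 4: 1.0(7.28) - 0.8(1.18) = 6.34
Eq. 5: 1.4(7.28) = 10.19
Eq. 6: 1.0(7.28) - 1.0(2.82) = 4.46
Combination 1 governs: q_u = 15.99 kPa.

15.99 kPa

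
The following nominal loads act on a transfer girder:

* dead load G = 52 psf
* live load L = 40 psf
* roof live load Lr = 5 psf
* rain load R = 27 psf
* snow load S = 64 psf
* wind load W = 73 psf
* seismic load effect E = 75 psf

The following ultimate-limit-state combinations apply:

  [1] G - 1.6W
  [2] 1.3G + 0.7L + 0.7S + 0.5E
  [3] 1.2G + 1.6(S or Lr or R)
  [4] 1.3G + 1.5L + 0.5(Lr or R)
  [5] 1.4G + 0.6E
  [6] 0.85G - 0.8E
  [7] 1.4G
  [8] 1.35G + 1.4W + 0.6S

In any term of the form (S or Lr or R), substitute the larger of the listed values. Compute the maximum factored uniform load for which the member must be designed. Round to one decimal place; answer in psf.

210.8 psf

(S or Lr or R) → S = 64 psf; (Lr or R) → R = 27 psf.
[1] 1.0(52) - 1.6(73) = 52.0 - 116.8 = -64.8
[2] 1.3(52) + 0.7(40) + 0.7(64) + 0.5(75) = 67.6 + 28.0 + 44.8 + 37.5 = 177.9
[3] 1.2(52) + 1.6(64) = 62.4 + 102.4 = 164.8
[4] 1.3(52) + 1.5(40) + 0.5(27) = 67.6 + 60.0 + 13.5 = 141.1
[5] 1.4(52) + 0.6(75) = 72.8 + 45.0 = 117.8
[6] 0.85(52) - 0.8(75) = 44.2 - 60.0 = -15.8
[7] 1.4(52) = 72.8
[8] 1.35(52) + 1.4(73) + 0.6(64) = 70.2 + 102.2 + 38.4 = 210.8
Maximum is from combination 8.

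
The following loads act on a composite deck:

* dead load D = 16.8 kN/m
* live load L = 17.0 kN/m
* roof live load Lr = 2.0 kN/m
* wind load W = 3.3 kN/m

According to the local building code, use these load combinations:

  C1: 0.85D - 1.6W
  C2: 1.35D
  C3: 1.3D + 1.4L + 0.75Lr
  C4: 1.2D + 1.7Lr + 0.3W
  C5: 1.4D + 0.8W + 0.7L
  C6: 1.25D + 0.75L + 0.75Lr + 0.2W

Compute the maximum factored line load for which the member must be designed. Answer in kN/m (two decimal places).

47.14 kN/m

C1: 0.85(16.8) - 1.6(3.3) = 14.28 - 5.28 = 9.00
C2: 1.35(16.8) = 22.68
C3: 1.3(16.8) + 1.4(17.0) + 0.75(2.0) = 21.84 + 23.80 + 1.50 = 47.14
C4: 1.2(16.8) + 1.7(2.0) + 0.3(3.3) = 20.16 + 3.40 + 0.99 = 24.55
C5: 1.4(16.8) + 0.8(3.3) + 0.7(17.0) = 23.52 + 2.64 + 11.90 = 38.06
C6: 1.25(16.8) + 0.75(17.0) + 0.75(2.0) + 0.2(3.3) = 21.00 + 12.75 + 1.50 + 0.66 = 35.91
The controlling combination is 3, giving 47.14 kN/m.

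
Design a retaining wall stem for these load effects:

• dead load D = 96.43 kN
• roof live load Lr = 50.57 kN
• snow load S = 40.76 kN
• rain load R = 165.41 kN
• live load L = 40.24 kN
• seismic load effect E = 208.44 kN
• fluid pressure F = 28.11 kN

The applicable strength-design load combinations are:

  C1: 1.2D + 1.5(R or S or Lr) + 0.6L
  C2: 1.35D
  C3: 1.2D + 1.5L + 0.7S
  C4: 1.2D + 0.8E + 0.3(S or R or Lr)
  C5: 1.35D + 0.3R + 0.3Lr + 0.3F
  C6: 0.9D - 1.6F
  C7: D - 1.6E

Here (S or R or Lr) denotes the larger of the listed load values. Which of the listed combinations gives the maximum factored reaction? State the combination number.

Combination 1

(R or S or Lr) → R = 165.41 kN; (S or R or Lr) → R = 165.41 kN.
C1: 1.2(96.43) + 1.5(165.41) + 0.6(40.24) = 387.98
C2: 1.35(96.43) = 130.18
C3: 1.2(96.43) + 1.5(40.24) + 0.7(40.76) = 204.61
C4: 1.2(96.43) + 0.8(208.44) + 0.3(165.41) = 332.09
C5: 1.35(96.43) + 0.3(165.41) + 0.3(50.57) + 0.3(28.11) = 203.41
C6: 0.9(96.43) - 1.6(28.11) = 41.81
C7: 1.0(96.43) - 1.6(208.44) = -237.07
The largest value is 387.98 kN from combination 1.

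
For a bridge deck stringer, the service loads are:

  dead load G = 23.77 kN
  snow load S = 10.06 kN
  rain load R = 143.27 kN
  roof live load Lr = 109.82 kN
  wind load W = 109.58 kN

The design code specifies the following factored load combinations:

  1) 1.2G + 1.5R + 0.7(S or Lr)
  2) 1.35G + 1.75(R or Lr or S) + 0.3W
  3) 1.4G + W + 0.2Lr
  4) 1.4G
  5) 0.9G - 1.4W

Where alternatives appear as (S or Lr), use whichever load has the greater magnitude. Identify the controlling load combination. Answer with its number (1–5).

(S or Lr) → Lr = 109.82 kN; (R or Lr or S) → R = 143.27 kN.
1) 1.2(23.77) + 1.5(143.27) + 0.7(109.82) = 320.30
2) 1.35(23.77) + 1.75(143.27) + 0.3(109.58) = 315.69
3) 1.4(23.77) + 1.0(109.58) + 0.2(109.82) = 164.82
4) 1.4(23.77) = 33.28
5) 0.9(23.77) - 1.4(109.58) = -132.02
The largest value is 320.30 kN from combination 1.

Combination 1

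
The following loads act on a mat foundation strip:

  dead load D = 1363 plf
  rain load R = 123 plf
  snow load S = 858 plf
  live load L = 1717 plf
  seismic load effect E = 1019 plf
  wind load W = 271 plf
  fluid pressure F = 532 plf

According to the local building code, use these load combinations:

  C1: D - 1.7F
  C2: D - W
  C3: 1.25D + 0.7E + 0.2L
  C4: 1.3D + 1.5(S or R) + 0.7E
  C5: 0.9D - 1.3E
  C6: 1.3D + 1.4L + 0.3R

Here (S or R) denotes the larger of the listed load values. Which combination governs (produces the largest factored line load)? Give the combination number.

(S or R) → S = 858 plf.
C1: 1.0(1363) - 1.7(532) = 1363.0 - 904.4 = 458.6
C2: 1.0(1363) - 1.0(271) = 1363.0 - 271.0 = 1092.0
C3: 1.25(1363) + 0.7(1019) + 0.2(1717) = 1703.8 + 713.3 + 343.4 = 2760.5
C4: 1.3(1363) + 1.5(858) + 0.7(1019) = 1771.9 + 1287.0 + 713.3 = 3772.2
C5: 0.9(1363) - 1.3(1019) = 1226.7 - 1324.7 = -98.0
C6: 1.3(1363) + 1.4(1717) + 0.3(123) = 1771.9 + 2403.8 + 36.9 = 4212.6
The largest value is 4212.6 plf from combination 6.

Combination 6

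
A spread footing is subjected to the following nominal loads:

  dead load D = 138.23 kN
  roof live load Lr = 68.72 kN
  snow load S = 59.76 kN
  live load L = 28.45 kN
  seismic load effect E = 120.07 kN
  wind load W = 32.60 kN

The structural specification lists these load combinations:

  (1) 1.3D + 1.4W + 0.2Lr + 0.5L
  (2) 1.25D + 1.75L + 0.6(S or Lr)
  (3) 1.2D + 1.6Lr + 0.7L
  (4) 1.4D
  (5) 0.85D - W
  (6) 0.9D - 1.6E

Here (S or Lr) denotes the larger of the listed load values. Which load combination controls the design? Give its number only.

Combination 3

(S or Lr) → Lr = 68.72 kN.
(1) 1.3(138.23) + 1.4(32.60) + 0.2(68.72) + 0.5(28.45) = 179.70 + 45.64 + 13.74 + 14.23 = 253.31
(2) 1.25(138.23) + 1.75(28.45) + 0.6(68.72) = 172.79 + 49.79 + 41.23 = 263.81
(3) 1.2(138.23) + 1.6(68.72) + 0.7(28.45) = 295.74
(4) 1.4(138.23) = 193.52
(5) 0.85(138.23) - 1.0(32.60) = 117.50 - 32.60 = 84.90
(6) 0.9(138.23) - 1.6(120.07) = -67.71
The largest value is 295.74 kN from combination 3.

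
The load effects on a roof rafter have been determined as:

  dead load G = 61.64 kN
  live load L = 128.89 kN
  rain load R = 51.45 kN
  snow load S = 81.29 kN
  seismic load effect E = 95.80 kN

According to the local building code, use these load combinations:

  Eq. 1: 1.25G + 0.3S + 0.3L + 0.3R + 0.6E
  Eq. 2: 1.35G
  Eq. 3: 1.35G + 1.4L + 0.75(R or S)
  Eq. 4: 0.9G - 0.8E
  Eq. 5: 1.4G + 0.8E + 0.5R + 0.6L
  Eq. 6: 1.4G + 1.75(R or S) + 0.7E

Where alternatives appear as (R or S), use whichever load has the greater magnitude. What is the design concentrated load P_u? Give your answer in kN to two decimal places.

(R or S) → S = 81.29 kN.
Eq. 1: 1.25(61.64) + 0.3(81.29) + 0.3(128.89) + 0.3(51.45) + 0.6(95.80) = 213.02
Eq. 2: 1.35(61.64) = 83.21
Eq. 3: 1.35(61.64) + 1.4(128.89) + 0.75(81.29) = 83.21 + 180.45 + 60.97 = 324.63
Eq. 4: 0.9(61.64) - 0.8(95.80) = 55.48 - 76.64 = -21.16
Eq. 5: 1.4(61.64) + 0.8(95.80) + 0.5(51.45) + 0.6(128.89) = 86.30 + 76.64 + 25.73 + 77.33 = 266.00
Eq. 6: 1.4(61.64) + 1.75(81.29) + 0.7(95.80) = 295.61
The controlling combination is 3, giving 324.63 kN.

324.63 kN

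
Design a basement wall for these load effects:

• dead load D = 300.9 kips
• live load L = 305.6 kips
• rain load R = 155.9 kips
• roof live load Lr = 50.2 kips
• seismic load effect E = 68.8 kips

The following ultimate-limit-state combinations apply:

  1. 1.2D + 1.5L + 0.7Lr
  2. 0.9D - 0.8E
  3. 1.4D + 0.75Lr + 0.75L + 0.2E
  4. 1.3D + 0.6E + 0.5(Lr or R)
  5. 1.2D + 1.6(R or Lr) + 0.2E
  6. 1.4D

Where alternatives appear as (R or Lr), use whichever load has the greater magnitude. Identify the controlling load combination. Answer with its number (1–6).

(Lr or R) → R = 155.9 kips; (R or Lr) → R = 155.9 kips.
1. 1.2(300.9) + 1.5(305.6) + 0.7(50.2) = 361.08 + 458.40 + 35.14 = 854.62
2. 0.9(300.9) - 0.8(68.8) = 270.81 - 55.04 = 215.77
3. 1.4(300.9) + 0.75(50.2) + 0.75(305.6) + 0.2(68.8) = 421.26 + 37.65 + 229.20 + 13.76 = 701.87
4. 1.3(300.9) + 0.6(68.8) + 0.5(155.9) = 391.17 + 41.28 + 77.95 = 510.40
5. 1.2(300.9) + 1.6(155.9) + 0.2(68.8) = 361.08 + 249.44 + 13.76 = 624.28
6. 1.4(300.9) = 421.26
The largest value is 854.62 kips from combination 1.

Combination 1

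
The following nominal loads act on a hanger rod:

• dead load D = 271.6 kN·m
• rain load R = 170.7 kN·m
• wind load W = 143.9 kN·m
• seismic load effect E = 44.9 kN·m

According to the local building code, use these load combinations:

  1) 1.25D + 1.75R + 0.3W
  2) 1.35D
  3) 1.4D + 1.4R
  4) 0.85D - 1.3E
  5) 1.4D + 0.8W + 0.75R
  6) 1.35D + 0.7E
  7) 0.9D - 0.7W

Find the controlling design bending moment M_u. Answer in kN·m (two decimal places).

681.40 kN·m

1) 1.25(271.6) + 1.75(170.7) + 0.3(143.9) = 339.50 + 298.73 + 43.17 = 681.40
2) 1.35(271.6) = 366.66
3) 1.4(271.6) + 1.4(170.7) = 380.24 + 238.98 = 619.22
4) 0.85(271.6) - 1.3(44.9) = 230.86 - 58.37 = 172.49
5) 1.4(271.6) + 0.8(143.9) + 0.75(170.7) = 380.24 + 115.12 + 128.03 = 623.39
6) 1.35(271.6) + 0.7(44.9) = 366.66 + 31.43 = 398.09
7) 0.9(271.6) - 0.7(143.9) = 244.44 - 100.73 = 143.71
Combination 1 governs: M_u = 681.40 kN·m.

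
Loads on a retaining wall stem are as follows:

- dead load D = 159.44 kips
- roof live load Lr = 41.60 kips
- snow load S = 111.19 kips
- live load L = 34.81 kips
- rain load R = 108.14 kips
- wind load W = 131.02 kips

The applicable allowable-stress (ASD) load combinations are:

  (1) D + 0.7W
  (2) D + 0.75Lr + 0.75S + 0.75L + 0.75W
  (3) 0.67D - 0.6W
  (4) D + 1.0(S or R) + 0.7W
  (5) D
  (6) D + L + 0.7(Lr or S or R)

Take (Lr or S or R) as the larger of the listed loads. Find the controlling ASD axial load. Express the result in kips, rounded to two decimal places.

398.41 kips

(S or R) → S = 111.19 kips; (Lr or S or R) → S = 111.19 kips.
(1) 1.0(159.44) + 0.7(131.02) = 159.44 + 91.71 = 251.15
(2) 1.0(159.44) + 0.75(41.60) + 0.75(111.19) + 0.75(34.81) + 0.75(131.02) = 159.44 + 31.20 + 83.39 + 26.11 + 98.27 = 398.41
(3) 0.67(159.44) - 0.6(131.02) = 106.82 - 78.61 = 28.21
(4) 1.0(159.44) + 1.0(111.19) + 0.7(131.02) = 159.44 + 111.19 + 91.71 = 362.34
(5) 1.0(159.44) = 159.44
(6) 1.0(159.44) + 1.0(34.81) + 0.7(111.19) = 159.44 + 34.81 + 77.83 = 272.08
Maximum is from combination 2.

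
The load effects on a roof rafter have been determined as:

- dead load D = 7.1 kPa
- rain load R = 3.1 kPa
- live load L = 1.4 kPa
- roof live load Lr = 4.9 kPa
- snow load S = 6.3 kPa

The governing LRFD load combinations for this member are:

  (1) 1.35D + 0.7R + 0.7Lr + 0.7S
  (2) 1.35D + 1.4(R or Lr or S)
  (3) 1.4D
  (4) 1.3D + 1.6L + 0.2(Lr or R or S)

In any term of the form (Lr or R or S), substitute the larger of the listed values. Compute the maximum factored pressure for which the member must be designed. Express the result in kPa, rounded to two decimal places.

(R or Lr or S) → S = 6.3 kPa; (Lr or R or S) → S = 6.3 kPa.
(1) 1.35(7.1) + 0.7(3.1) + 0.7(4.9) + 0.7(6.3) = 9.59 + 2.17 + 3.43 + 4.41 = 19.60
(2) 1.35(7.1) + 1.4(6.3) = 9.59 + 8.82 = 18.41
(3) 1.4(7.1) = 9.94
(4) 1.3(7.1) + 1.6(1.4) + 0.2(6.3) = 9.23 + 2.24 + 1.26 = 12.73
The controlling combination is 1, giving 19.60 kPa.

19.60 kPa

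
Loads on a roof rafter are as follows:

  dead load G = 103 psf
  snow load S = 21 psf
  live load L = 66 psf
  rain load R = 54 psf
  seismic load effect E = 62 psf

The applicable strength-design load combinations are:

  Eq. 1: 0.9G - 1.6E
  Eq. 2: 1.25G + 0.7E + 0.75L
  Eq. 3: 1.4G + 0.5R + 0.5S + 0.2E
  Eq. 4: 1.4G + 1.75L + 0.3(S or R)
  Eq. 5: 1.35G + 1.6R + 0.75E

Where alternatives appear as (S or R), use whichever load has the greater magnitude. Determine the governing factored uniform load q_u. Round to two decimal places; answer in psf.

275.90 psf

(S or R) → R = 54 psf.
Eq. 1: 0.9(103) - 1.6(62) = 92.70 - 99.20 = -6.50
Eq. 2: 1.25(103) + 0.7(62) + 0.75(66) = 128.75 + 43.40 + 49.50 = 221.65
Eq. 3: 1.4(103) + 0.5(54) + 0.5(21) + 0.2(62) = 144.20 + 27.00 + 10.50 + 12.40 = 194.10
Eq. 4: 1.4(103) + 1.75(66) + 0.3(54) = 144.20 + 115.50 + 16.20 = 275.90
Eq. 5: 1.35(103) + 1.6(54) + 0.75(62) = 139.05 + 86.40 + 46.50 = 271.95
Combination 4 governs: q_u = 275.90 psf.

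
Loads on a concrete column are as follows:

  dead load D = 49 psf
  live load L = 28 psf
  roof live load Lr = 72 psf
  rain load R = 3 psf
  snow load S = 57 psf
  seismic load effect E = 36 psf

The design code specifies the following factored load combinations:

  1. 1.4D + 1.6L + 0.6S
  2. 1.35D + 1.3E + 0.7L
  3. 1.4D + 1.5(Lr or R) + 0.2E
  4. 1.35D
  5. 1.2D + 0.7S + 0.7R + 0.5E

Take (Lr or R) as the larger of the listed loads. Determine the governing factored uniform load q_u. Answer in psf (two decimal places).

(Lr or R) → Lr = 72 psf.
1. 1.4(49) + 1.6(28) + 0.6(57) = 68.60 + 44.80 + 34.20 = 147.60
2. 1.35(49) + 1.3(36) + 0.7(28) = 66.15 + 46.80 + 19.60 = 132.55
3. 1.4(49) + 1.5(72) + 0.2(36) = 68.60 + 108.00 + 7.20 = 183.80
4. 1.35(49) = 66.15
5. 1.2(49) + 0.7(57) + 0.7(3) + 0.5(36) = 58.80 + 39.90 + 2.10 + 18.00 = 118.80
The controlling combination is 3, giving 183.80 psf.

183.80 psf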